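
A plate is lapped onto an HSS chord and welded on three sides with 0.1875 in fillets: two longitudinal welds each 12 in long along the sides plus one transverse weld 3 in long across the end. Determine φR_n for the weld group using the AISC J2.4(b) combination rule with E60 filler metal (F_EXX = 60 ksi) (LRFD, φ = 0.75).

t_e = 0.707 × 0.1875 = 0.1326 in.
R_nwl = 0.6 × 60 × 0.1326 × 24 = 114.5 kip (longitudinal, 2 welds).
R_nwt = 0.6 × 60 × 0.1326 × 3 = 14.32 kip (transverse, base value).
(i) R_nwl + R_nwt = 128.9 kip; (ii) 0.85 R_nwl + 1.5 R_nwt = 118.8 kip.
R_n = max = 128.9 kip [governs: (i)]; φR_n = 96.64 kip.

φR_n ≈ 96.6 kip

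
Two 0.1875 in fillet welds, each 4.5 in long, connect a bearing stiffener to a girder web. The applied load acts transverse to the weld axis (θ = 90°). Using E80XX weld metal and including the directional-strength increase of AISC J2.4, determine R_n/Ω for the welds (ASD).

E80XX → F_EXX = 80 ksi.
t_e = 0.707 × 0.1875 = 0.1326 in; A_we = 0.1326 × 9 = 1.193 in².
Directional factor: 1.0 + 0.5 sin^1.5(90°) = 1.5.
F_nw = 0.6 × 80 × 1.5 = 72 ksi.
R_n/Ω = (72 × 1.193) / 2.0 = 42.95 kip.

R_n/Ω ≈ 43 kip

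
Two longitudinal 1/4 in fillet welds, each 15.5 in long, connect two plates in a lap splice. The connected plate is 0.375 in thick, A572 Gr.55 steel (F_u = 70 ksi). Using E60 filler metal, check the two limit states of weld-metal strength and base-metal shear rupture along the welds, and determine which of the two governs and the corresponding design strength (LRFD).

E60XX → F_EXX = 60 ksi.
t_e = 0.707 × 0.25 = 0.1767 in; L = 31 in.
Weld metal: φR_n = 0.75 × 0.6 × 60 × 0.1767 × 31 = 147.9 kip.
Base metal (shear rupture): φR_n = 0.75 × 0.6 × 70 × 0.375 × 31 = 366.2 kip.
Governing: weld metal.

φR_n ≈ 148 kip (weld metal governs)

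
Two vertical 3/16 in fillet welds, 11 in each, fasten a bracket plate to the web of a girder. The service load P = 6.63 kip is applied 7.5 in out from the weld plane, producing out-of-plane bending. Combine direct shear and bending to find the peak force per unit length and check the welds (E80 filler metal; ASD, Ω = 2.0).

f_max ≈ 1.27 kip/in; adequate

E80XX → F_EXX = 80 ksi.
L_w = 2 × 11 = 22 in; section modulus (unit throat) S = 2 × L²/6 = 40.33 in².
Direct shear f_v = P/L_w = 6.63/22 = 0.3014 kip/in.
Moment M = P × e = 6.63 × 7.5 = 49.725 kip·in; bending f_b = M/S = 1.233 kip/in.
f_max = √(f_v² + f_b²) = √(0.3014² + 1.233²) = 1.269 kip/in.
r_n/Ω = (1/2.0) × 0.6 × 80 × (0.707 × 0.1875) = 3.181 kip/in → adequate.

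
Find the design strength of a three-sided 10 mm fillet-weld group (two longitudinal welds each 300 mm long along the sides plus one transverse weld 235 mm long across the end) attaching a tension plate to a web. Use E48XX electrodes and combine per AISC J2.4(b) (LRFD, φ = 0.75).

φR_n ≈ 1320 kN

E48XX → F_EXX = 480 MPa.
t_e = 0.707 × 10 = 7.07 mm.
R_nwl = 0.6 × 480 × 7.07 × 600 × 10⁻³ = 1222 kN (longitudinal, 2 welds).
R_nwt = 0.6 × 480 × 7.07 × 235 × 10⁻³ = 478.5 kN (transverse, base value).
(i) R_nwl + R_nwt = 1700 kN; (ii) 0.85 R_nwl + 1.5 R_nwt = 1756 kN.
R_n = max = 1756 kN [governs: (ii)]; φR_n = 1317 kN.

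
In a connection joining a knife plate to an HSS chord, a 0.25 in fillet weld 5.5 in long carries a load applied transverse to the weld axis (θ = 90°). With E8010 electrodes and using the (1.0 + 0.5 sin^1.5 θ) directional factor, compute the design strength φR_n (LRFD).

φR_n ≈ 52.5 kips

E80XX → F_EXX = 80 ksi.
t_e = 0.707 × 0.25 = 0.1767 in; A_we = 0.1767 × 5.5 = 0.9721 in².
Directional factor: 1.0 + 0.5 sin^1.5(90°) = 1.5.
F_nw = 0.6 × 80 × 1.5 = 72 ksi.
φR_n = 0.75 × 72 × 0.9721 = 52.49 kips.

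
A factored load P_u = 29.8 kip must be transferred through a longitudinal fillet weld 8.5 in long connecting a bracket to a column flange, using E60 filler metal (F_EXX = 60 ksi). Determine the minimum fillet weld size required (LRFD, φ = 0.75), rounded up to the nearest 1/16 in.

Total weld length L = 8.5 in.
Required throat t_e = P_u / (φ × 0.6 F_EXX × L) = 29.8 / (0.75 × 0.6 × 60 × 8.5) = 0.1298 in.
Required leg w = t_e / 0.707 = 0.1837 in → use 3/16 in.

w = 3/16 in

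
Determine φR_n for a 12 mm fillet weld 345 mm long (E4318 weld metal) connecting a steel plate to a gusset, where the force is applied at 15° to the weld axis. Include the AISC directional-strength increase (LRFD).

E43XX → F_EXX = 430 MPa.
t_e = 0.707 × 12 = 8.484 mm; A_we = 8.484 × 345 = 2927 mm².
Directional factor: 1.0 + 0.5 sin^1.5(15°) = 1.066.
F_nw = 0.6 × 430 × 1.066 = 275 MPa.
φR_n = 0.75 × 275 × 2927 × 10⁻³ = 603.7 kN.

φR_n ≈ 604 kN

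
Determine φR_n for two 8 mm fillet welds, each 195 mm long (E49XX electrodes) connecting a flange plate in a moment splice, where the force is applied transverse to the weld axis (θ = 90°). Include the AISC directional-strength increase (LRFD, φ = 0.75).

E49XX → F_EXX = 490 MPa.
t_e = 0.707 × 8 = 5.656 mm; A_we = 5.656 × 390 = 2206 mm².
Directional factor: 1.0 + 0.5 sin^1.5(90°) = 1.5.
F_nw = 0.6 × 490 × 1.5 = 441 MPa.
φR_n = 0.75 × 441 × 2206 × 10⁻³ = 729.6 kN.

φR_n ≈ 730 kN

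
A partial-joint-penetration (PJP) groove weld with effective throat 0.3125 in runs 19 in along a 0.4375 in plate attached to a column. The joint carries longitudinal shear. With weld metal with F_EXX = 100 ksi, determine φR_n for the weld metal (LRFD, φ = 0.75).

Effective throat (given) t_e = 0.3125 in.
A_we = 0.3125 × 19 = 5.938 in².
F_nw = 0.6 F_EXX = 60 ksi.
φR_n = 0.75 × 60 × 5.938 = 267.2 kips.

φR_n ≈ 267 kips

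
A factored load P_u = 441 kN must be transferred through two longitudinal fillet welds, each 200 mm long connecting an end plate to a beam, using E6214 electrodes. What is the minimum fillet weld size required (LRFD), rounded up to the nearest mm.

E62XX → F_EXX = 620 MPa.
Total weld length L = 400 mm.
Required throat t_e = P_u / (φ × 0.6 F_EXX × L) = 441 / (0.75 × 0.6 × 620 × 400 × 10⁻³) = 3.952 mm.
Required leg w = t_e / 0.707 = 5.589 mm → use 6 mm.

w = 6 mm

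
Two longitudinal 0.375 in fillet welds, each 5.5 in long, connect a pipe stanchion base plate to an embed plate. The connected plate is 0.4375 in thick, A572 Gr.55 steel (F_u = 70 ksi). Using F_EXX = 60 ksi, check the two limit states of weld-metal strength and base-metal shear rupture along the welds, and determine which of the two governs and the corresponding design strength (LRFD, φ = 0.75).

t_e = 0.707 × 0.375 = 0.2651 in; L = 11 in.
Weld metal: φR_n = 0.75 × 0.6 × 60 × 0.2651 × 11 = 78.74 kip.
Base metal (shear rupture): φR_n = 0.75 × 0.6 × 70 × 0.4375 × 11 = 151.6 kip.
Governing: weld metal.

φR_n ≈ 78.7 kip (weld metal governs)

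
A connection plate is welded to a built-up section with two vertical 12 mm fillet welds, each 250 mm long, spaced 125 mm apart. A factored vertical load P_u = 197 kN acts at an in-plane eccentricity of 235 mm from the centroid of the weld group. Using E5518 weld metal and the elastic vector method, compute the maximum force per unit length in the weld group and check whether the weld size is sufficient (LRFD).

E55XX → F_EXX = 550 MPa.
Total weld length L_w = 500 mm. Treat welds as unit-width lines.
Polar moment about centroid: J = 2[d³/12 + d(b/2)²] = 2[250³/12 + 250×62.5²] = 4557000 mm³.
Direct shear f_v = P/L_w = 197×10³ / 500 = 394 N/mm (vertical).
Torsion M = P·e = 197×10³ × 235 = 46295000 N·mm.
Critical point at (x, y) = (62.5, 125) from centroid. f_tx = M·y/J = 1270 N/mm; f_ty = M·x/J = 634.9 N/mm.
Resultant f_max = √[f_tx² + (f_v + f_ty)²] = √[1270² + (394 + 634.9)²] = 1634 N/mm.
Capacity per unit length: φr_n = 0.75 × 0.6 × 550 × (0.707 × 12) = 2100 N/mm.
1634 ≤ 2100 → adequate.

f_max ≈ 1630 N/mm; adequate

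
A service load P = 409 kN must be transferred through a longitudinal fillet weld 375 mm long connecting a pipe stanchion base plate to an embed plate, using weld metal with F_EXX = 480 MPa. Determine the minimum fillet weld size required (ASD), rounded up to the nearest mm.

w = 11 mm

Total weld length L = 375 mm.
Required throat t_e = P × Ω / (0.6 F_EXX × L) = 409 × 2.0 / (0.6 × 480 × 375 × 10⁻³) = 7.574 mm.
Required leg w = t_e / 0.707 = 10.71 mm → use 11 mm.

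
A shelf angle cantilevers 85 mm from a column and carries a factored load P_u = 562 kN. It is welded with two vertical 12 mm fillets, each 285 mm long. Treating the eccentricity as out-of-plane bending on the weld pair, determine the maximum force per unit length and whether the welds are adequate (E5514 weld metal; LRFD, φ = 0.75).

f_max ≈ 2020 N/mm; adequate

E55XX → F_EXX = 550 MPa.
L_w = 2 × 285 = 570 mm; section modulus (unit throat) S = 2 × L²/6 = 27080 mm².
Direct shear f_v = P/L_w = 562×10³/570 = 986 N/mm.
Moment M = P × e = 562×10³ × 85 = 47770000 N·mm; bending f_b = M/S = 1764 N/mm.
f_max = √(f_v² + f_b²) = √(986² + 1764²) = 2021 N/mm.
φr_n = 0.75 × 0.6 × 550 × (0.707 × 12) = 2100 N/mm → adequate.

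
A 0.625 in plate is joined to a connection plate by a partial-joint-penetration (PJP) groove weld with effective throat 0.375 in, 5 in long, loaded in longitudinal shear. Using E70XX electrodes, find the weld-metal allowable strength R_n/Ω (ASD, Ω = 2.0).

E70XX → F_EXX = 70 ksi.
Effective throat (given) t_e = 0.375 in.
A_we = 0.375 × 5 = 1.875 in².
F_nw = 0.6 F_EXX = 42 ksi.
R_n/Ω = (42 × 1.875) / 2.0 = 39.38 kip.

R_n/Ω ≈ 39.4 kip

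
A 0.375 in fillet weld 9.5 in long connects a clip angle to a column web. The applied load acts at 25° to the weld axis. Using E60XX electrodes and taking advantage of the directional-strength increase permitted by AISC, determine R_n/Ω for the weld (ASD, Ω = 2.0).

R_n/Ω ≈ 51.6 kip

E60XX → F_EXX = 60 ksi.
t_e = 0.707 × 0.375 = 0.2651 in; A_we = 0.2651 × 9.5 = 2.519 in².
Directional factor: 1.0 + 0.5 sin^1.5(25°) = 1.137.
F_nw = 0.6 × 60 × 1.137 = 40.95 ksi.
R_n/Ω = (40.95 × 2.519) / 2.0 = 51.56 kip.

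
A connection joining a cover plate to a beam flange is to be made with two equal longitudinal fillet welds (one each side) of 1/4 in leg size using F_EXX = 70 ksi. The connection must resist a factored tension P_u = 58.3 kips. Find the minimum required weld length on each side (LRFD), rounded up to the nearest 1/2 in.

Throat t_e = 0.707 × 0.25 = 0.1767 in.
φr_n = 0.75 × 0.6 × 70 × 0.1767 = 5.568 kips/in.
L_req = P_u / φr_n = 58.3 / 5.568 = 10.47 in total.
Per side: 10.47 / 2 = 5.236 in.
Round up → use L = 5.5 in on each side.

L = 5.5 in on each side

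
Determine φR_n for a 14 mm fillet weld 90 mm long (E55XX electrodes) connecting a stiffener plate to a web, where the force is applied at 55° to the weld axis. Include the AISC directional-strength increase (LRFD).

φR_n ≈ 302 kN

E55XX → F_EXX = 550 MPa.
t_e = 0.707 × 14 = 9.898 mm; A_we = 9.898 × 90 = 890.8 mm².
Directional factor: 1.0 + 0.5 sin^1.5(55°) = 1.371.
F_nw = 0.6 × 550 × 1.371 = 452.3 MPa.
φR_n = 0.75 × 452.3 × 890.8 × 10⁻³ = 302.2 kN.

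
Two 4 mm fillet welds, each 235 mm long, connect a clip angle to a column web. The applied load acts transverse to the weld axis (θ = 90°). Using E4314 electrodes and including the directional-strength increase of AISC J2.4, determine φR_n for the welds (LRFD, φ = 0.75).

φR_n ≈ 386 kN

E43XX → F_EXX = 430 MPa.
t_e = 0.707 × 4 = 2.828 mm; A_we = 2.828 × 470 = 1329 mm².
Directional factor: 1.0 + 0.5 sin^1.5(90°) = 1.5.
F_nw = 0.6 × 430 × 1.5 = 387 MPa.
φR_n = 0.75 × 387 × 1329 × 10⁻³ = 385.8 kN.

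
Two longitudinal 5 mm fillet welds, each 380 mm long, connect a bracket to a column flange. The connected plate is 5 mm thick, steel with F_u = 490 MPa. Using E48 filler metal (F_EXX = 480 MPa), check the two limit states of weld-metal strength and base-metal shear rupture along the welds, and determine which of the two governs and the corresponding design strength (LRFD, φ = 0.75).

t_e = 0.707 × 5 = 3.535 mm; L = 760 mm.
Weld metal: φR_n = 0.75 × 0.6 × 480 × 3.535 × 760 × 10⁻³ = 580.3 kN.
Base metal (shear rupture): φR_n = 0.75 × 0.6 × 490 × 5 × 760 × 10⁻³ = 837.9 kN.
Governing: weld metal.

φR_n ≈ 580 kN (weld metal governs)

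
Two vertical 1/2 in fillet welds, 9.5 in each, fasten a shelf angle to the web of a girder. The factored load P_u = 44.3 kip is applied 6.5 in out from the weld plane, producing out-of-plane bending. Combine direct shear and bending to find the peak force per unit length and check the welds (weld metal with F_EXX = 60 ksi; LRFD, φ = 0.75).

L_w = 2 × 9.5 = 19 in; section modulus (unit throat) S = 2 × L²/6 = 30.08 in².
Direct shear f_v = P/L_w = 44.3/19 = 2.332 kip/in.
Moment M = P × e = 44.3 × 6.5 = 287.95 kip·in; bending f_b = M/S = 9.572 kip/in.
f_max = √(f_v² + f_b²) = √(2.332² + 9.572²) = 9.852 kip/in.
φr_n = 0.75 × 0.6 × 60 × (0.707 × 0.5) = 9.544 kip/in → NOT adequate.

f_max ≈ 9.85 kip/in; NOT adequate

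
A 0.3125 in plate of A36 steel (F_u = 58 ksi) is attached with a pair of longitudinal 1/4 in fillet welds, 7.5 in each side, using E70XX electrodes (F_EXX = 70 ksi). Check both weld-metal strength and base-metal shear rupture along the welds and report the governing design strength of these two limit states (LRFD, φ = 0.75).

t_e = 0.707 × 0.25 = 0.1767 in; L = 15 in.
Weld metal: φR_n = 0.75 × 0.6 × 70 × 0.1767 × 15 = 83.51 kips.
Base metal (shear rupture): φR_n = 0.75 × 0.6 × 58 × 0.3125 × 15 = 122.3 kips.
Governing: weld metal.

φR_n ≈ 83.5 kips (weld metal governs)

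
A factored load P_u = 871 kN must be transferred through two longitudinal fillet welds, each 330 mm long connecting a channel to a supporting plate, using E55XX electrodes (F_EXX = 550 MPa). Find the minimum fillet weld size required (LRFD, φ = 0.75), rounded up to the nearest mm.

w = 8 mm

Total weld length L = 660 mm.
Required throat t_e = P_u / (φ × 0.6 F_EXX × L) = 871 / (0.75 × 0.6 × 550 × 660 × 10⁻³) = 5.332 mm.
Required leg w = t_e / 0.707 = 7.542 mm → use 8 mm.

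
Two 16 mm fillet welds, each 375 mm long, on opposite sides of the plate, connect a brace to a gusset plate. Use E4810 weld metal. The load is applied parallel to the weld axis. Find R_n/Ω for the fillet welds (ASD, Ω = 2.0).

R_n/Ω ≈ 1220 kN

E48XX → F_EXX = 480 MPa.
Effective throat t_e = 0.707 × 16 = 11.31 mm.
Total length L = 750 mm; A_we = 11.31 × 750 = 8484 mm².
F_nw = 0.6 F_EXX = 0.6 × 480 = 288 MPa.
R_n = 288 × 8484 × 10⁻³ = 2443 kN; R_n/Ω = 2443/2.0 = 1222 kN.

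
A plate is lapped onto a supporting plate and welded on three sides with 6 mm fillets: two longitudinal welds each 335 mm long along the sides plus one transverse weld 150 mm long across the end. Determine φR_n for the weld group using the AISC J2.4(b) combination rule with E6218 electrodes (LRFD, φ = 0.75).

E62XX → F_EXX = 620 MPa.
t_e = 0.707 × 6 = 4.242 mm.
R_nwl = 0.6 × 620 × 4.242 × 670 × 10⁻³ = 1057 kN (longitudinal, 2 welds).
R_nwt = 0.6 × 620 × 4.242 × 150 × 10⁻³ = 236.7 kN (transverse, base value).
(i) R_nwl + R_nwt = 1294 kN; (ii) 0.85 R_nwl + 1.5 R_nwt = 1254 kN.
R_n = max = 1294 kN [governs: (i)]; φR_n = 970.5 kN.

φR_n ≈ 970 kN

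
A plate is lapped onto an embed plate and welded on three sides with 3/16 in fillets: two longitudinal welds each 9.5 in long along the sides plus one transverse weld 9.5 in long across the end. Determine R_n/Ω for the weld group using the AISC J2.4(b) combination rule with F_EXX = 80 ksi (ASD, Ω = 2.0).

R_n/Ω ≈ 96.7 kip

t_e = 0.707 × 0.1875 = 0.1326 in.
R_nwl = 0.6 × 80 × 0.1326 × 19 = 120.9 kip (longitudinal, 2 welds).
R_nwt = 0.6 × 80 × 0.1326 × 9.5 = 60.45 kip (transverse, base value).
(i) R_nwl + R_nwt = 181.3 kip; (ii) 0.85 R_nwl + 1.5 R_nwt = 193.4 kip.
R_n = max = 193.4 kip [governs: (ii)]; R_n/Ω = 96.72 kip.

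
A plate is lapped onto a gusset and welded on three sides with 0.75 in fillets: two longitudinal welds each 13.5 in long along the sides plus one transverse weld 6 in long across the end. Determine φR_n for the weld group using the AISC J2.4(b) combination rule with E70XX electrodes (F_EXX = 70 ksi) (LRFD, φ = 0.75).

φR_n ≈ 551 kip

t_e = 0.707 × 0.75 = 0.5302 in.
R_nwl = 0.6 × 70 × 0.5302 × 27 = 601.3 kip (longitudinal, 2 welds).
R_nwt = 0.6 × 70 × 0.5302 × 6 = 133.6 kip (transverse, base value).
(i) R_nwl + R_nwt = 734.9 kip; (ii) 0.85 R_nwl + 1.5 R_nwt = 711.5 kip.
R_n = max = 734.9 kip [governs: (i)]; φR_n = 551.2 kip.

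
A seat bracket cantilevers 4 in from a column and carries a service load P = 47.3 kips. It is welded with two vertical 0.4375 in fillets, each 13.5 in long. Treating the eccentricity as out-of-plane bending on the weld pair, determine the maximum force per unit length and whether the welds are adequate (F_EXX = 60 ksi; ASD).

L_w = 2 × 13.5 = 27 in; section modulus (unit throat) S = 2 × L²/6 = 60.75 in².
Direct shear f_v = P/L_w = 47.3/27 = 1.752 kip/in.
Moment M = P × e = 47.3 × 4 = 189.2 kip·in; bending f_b = M/S = 3.114 kip/in.
f_max = √(f_v² + f_b²) = √(1.752² + 3.114²) = 3.573 kip/in.
r_n/Ω = (1/2.0) × 0.6 × 60 × (0.707 × 0.4375) = 5.568 kip/in → adequate.

f_max ≈ 3.57 kip/in; adequate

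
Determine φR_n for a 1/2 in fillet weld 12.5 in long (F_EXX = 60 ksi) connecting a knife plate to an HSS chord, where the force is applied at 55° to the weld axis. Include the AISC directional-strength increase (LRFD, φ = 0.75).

φR_n ≈ 164 kip

t_e = 0.707 × 0.5 = 0.3535 in; A_we = 0.3535 × 12.5 = 4.419 in².
Directional factor: 1.0 + 0.5 sin^1.5(55°) = 1.371.
F_nw = 0.6 × 60 × 1.371 = 49.35 ksi.
φR_n = 0.75 × 49.35 × 4.419 = 163.5 kip.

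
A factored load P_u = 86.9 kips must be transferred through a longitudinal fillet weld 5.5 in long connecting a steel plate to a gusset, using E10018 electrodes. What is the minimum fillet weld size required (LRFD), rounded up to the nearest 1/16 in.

E100XX → F_EXX = 100 ksi.
Total weld length L = 5.5 in.
Required throat t_e = P_u / (φ × 0.6 F_EXX × L) = 86.9 / (0.75 × 0.6 × 100 × 5.5) = 0.3511 in.
Required leg w = t_e / 0.707 = 0.4966 in → use 1/2 in.

w = 1/2 in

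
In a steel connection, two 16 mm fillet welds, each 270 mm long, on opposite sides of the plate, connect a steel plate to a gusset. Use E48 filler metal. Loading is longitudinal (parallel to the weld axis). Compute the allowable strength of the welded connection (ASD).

R_n/Ω ≈ 880 kN

E48XX → F_EXX = 480 MPa.
Effective throat t_e = 0.707 × 16 = 11.31 mm.
Total length L = 540 mm; A_we = 11.31 × 540 = 6108 mm².
F_nw = 0.6 F_EXX = 0.6 × 480 = 288 MPa.
R_n = 288 × 6108 × 10⁻³ = 1759 kN; R_n/Ω = 1759/2.0 = 879.6 kN.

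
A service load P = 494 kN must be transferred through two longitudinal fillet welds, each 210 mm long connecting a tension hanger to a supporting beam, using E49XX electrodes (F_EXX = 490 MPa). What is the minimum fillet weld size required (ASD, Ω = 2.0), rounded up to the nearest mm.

w = 12 mm

Total weld length L = 420 mm.
Required throat t_e = P × Ω / (0.6 F_EXX × L) = 494 × 2.0 / (0.6 × 490 × 420 × 10⁻³) = 8.001 mm.
Required leg w = t_e / 0.707 = 11.32 mm → use 12 mm.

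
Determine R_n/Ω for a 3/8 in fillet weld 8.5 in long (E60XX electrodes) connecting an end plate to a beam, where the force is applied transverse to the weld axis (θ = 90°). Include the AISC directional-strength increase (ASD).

E60XX → F_EXX = 60 ksi.
t_e = 0.707 × 0.375 = 0.2651 in; A_we = 0.2651 × 8.5 = 2.254 in².
Directional factor: 1.0 + 0.5 sin^1.5(90°) = 1.5.
F_nw = 0.6 × 60 × 1.5 = 54 ksi.
R_n/Ω = (54 × 2.254) / 2.0 = 60.85 kip.

R_n/Ω ≈ 60.8 kip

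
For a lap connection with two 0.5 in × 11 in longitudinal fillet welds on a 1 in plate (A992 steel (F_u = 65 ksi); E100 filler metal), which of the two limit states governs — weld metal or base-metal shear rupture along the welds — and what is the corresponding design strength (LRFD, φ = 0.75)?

E100XX → F_EXX = 100 ksi.
t_e = 0.707 × 0.5 = 0.3535 in; L = 22 in.
Weld metal: φR_n = 0.75 × 0.6 × 100 × 0.3535 × 22 = 350 kip.
Base metal (shear rupture): φR_n = 0.75 × 0.6 × 65 × 1 × 22 = 643.5 kip.
Governing: weld metal.

φR_n ≈ 350 kip (weld metal governs)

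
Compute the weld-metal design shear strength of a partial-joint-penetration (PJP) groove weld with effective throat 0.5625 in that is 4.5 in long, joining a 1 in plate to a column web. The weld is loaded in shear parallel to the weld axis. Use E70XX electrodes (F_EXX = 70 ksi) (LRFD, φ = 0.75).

Effective throat (given) t_e = 0.5625 in.
A_we = 0.5625 × 4.5 = 2.531 in².
F_nw = 0.6 F_EXX = 42 ksi.
φR_n = 0.75 × 42 × 2.531 = 79.73 kips.

φR_n ≈ 79.7 kips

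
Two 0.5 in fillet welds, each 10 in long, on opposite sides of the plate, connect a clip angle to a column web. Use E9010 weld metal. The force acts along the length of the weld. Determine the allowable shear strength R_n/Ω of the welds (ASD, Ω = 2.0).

E90XX → F_EXX = 90 ksi.
Effective throat t_e = 0.707 × 0.5 = 0.3535 in.
Total length L = 20 in; A_we = 0.3535 × 20 = 7.07 in².
F_nw = 0.6 F_EXX = 0.6 × 90 = 54 ksi.
R_n = 54 × 7.07 = 381.8 kips; R_n/Ω = 381.8/2.0 = 190.9 kips.

R_n/Ω ≈ 191 kips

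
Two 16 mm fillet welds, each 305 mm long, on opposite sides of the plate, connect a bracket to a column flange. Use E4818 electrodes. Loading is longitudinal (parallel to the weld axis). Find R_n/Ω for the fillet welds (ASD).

E48XX → F_EXX = 480 MPa.
Effective throat t_e = 0.707 × 16 = 11.31 mm.
Total length L = 610 mm; A_we = 11.31 × 610 = 6900 mm².
F_nw = 0.6 F_EXX = 0.6 × 480 = 288 MPa.
R_n = 288 × 6900 × 10⁻³ = 1987 kN; R_n/Ω = 1987/2.0 = 993.6 kN.

R_n/Ω ≈ 994 kN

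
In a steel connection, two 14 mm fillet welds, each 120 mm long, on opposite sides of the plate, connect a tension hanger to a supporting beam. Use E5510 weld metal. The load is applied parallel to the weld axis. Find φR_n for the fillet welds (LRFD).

φR_n ≈ 588 kN

E55XX → F_EXX = 550 MPa.
Effective throat t_e = 0.707 × 14 = 9.898 mm.
Total length L = 240 mm; A_we = 9.898 × 240 = 2376 mm².
F_nw = 0.6 F_EXX = 0.6 × 550 = 330 MPa.
φR_n = 0.75 × 330 × 2376 × 10⁻³ = 587.9 kN.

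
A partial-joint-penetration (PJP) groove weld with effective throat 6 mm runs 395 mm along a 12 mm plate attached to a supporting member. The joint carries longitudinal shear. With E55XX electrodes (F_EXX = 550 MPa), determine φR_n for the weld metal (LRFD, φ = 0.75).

φR_n ≈ 587 kN

Effective throat (given) t_e = 6 mm.
A_we = 6 × 395 = 2370 mm².
F_nw = 0.6 F_EXX = 330 MPa.
φR_n = 0.75 × 330 × 2370 × 10⁻³ = 586.6 kN.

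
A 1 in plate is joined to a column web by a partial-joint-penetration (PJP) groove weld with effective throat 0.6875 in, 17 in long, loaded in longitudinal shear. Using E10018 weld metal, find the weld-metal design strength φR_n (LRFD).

E100XX → F_EXX = 100 ksi.
Effective throat (given) t_e = 0.6875 in.
A_we = 0.6875 × 17 = 11.69 in².
F_nw = 0.6 F_EXX = 60 ksi.
φR_n = 0.75 × 60 × 11.69 = 525.9 kips.

φR_n ≈ 526 kips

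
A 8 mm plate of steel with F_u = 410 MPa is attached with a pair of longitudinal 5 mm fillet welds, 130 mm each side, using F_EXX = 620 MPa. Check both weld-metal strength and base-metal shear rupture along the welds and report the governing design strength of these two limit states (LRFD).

φR_n ≈ 256 kN (weld metal governs)

t_e = 0.707 × 5 = 3.535 mm; L = 260 mm.
Weld metal: φR_n = 0.75 × 0.6 × 620 × 3.535 × 260 × 10⁻³ = 256.4 kN.
Base metal (shear rupture): φR_n = 0.75 × 0.6 × 410 × 8 × 260 × 10⁻³ = 383.8 kN.
Governing: weld metal.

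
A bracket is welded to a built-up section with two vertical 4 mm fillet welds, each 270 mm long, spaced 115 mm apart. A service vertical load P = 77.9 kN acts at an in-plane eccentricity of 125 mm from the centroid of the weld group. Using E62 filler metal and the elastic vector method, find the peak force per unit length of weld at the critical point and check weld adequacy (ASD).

E62XX → F_EXX = 620 MPa.
Total weld length L_w = 540 mm. Treat welds as unit-width lines.
Polar moment about centroid: J = 2[d³/12 + d(b/2)²] = 2[270³/12 + 270×57.5²] = 5066000 mm³.
Direct shear f_v = P/L_w = 77.9×10³ / 540 = 144.3 N/mm (vertical).
Torsion M = P·e = 77.9×10³ × 125 = 9737500 N·mm.
Critical point at (x, y) = (57.5, 135) from centroid. f_tx = M·y/J = 259.5 N/mm; f_ty = M·x/J = 110.5 N/mm.
Resultant f_max = √[f_tx² + (f_v + f_ty)²] = √[259.5² + (144.3 + 110.5)²] = 363.7 N/mm.
Capacity per unit length: r_n/Ω = (1/2.0) × 0.6 × 620 × (0.707 × 4) = 526 N/mm.
363.7 ≤ 526 → adequate.

f_max ≈ 364 N/mm; adequate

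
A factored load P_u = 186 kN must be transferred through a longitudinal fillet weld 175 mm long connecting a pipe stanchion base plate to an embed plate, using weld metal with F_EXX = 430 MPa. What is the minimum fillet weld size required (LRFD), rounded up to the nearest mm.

Total weld length L = 175 mm.
Required throat t_e = P_u / (φ × 0.6 F_EXX × L) = 186 / (0.75 × 0.6 × 430 × 175 × 10⁻³) = 5.493 mm.
Required leg w = t_e / 0.707 = 7.769 mm → use 8 mm.

w = 8 mm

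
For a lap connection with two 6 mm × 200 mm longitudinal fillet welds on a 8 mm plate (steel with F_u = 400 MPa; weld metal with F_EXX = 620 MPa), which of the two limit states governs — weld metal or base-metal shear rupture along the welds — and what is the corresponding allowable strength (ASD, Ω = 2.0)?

R_n/Ω ≈ 316 kN (weld metal governs)

t_e = 0.707 × 6 = 4.242 mm; L = 400 mm.
Weld metal: R_n/Ω = (1/2.0) × 0.6 × 620 × 4.242 × 400 × 10⁻³ = 315.6 kN.
Base metal (shear rupture): R_n/Ω = (1/2.0) × 0.6 × 400 × 8 × 400 × 10⁻³ = 384 kN.
Governing: weld metal.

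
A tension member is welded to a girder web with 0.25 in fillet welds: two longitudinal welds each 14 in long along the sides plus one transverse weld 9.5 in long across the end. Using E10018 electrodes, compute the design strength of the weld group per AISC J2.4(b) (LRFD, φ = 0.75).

φR_n ≈ 303 kips

E100XX → F_EXX = 100 ksi.
t_e = 0.707 × 0.25 = 0.1767 in.
R_nwl = 0.6 × 100 × 0.1767 × 28 = 296.9 kips (longitudinal, 2 welds).
R_nwt = 0.6 × 100 × 0.1767 × 9.5 = 100.7 kips (transverse, base value).
(i) R_nwl + R_nwt = 397.7 kips; (ii) 0.85 R_nwl + 1.5 R_nwt = 403.5 kips.
R_n = max = 403.5 kips [governs: (ii)]; φR_n = 302.6 kips.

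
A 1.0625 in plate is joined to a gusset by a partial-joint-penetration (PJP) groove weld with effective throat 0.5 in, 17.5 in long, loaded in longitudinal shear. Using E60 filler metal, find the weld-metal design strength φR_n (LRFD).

φR_n ≈ 236 kip

E60XX → F_EXX = 60 ksi.
Effective throat (given) t_e = 0.5 in.
A_we = 0.5 × 17.5 = 8.75 in².
F_nw = 0.6 F_EXX = 36 ksi.
φR_n = 0.75 × 36 × 8.75 = 236.2 kip.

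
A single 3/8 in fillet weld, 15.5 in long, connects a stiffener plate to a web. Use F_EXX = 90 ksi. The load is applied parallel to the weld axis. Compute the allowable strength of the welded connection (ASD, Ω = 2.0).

Effective throat t_e = 0.707 × 0.375 = 0.2651 in.
Total length L = 15.5 in; A_we = 0.2651 × 15.5 = 4.109 in².
F_nw = 0.6 F_EXX = 0.6 × 90 = 54 ksi.
R_n = 54 × 4.109 = 221.9 kips; R_n/Ω = 221.9/2.0 = 111 kips.

R_n/Ω ≈ 111 kips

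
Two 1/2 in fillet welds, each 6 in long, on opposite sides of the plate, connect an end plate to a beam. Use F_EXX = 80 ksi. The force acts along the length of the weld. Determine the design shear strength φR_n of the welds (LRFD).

φR_n ≈ 153 kips

Effective throat t_e = 0.707 × 0.5 = 0.3535 in.
Total length L = 12 in; A_we = 0.3535 × 12 = 4.242 in².
F_nw = 0.6 F_EXX = 0.6 × 80 = 48 ksi.
φR_n = 0.75 × 48 × 4.242 = 152.7 kips.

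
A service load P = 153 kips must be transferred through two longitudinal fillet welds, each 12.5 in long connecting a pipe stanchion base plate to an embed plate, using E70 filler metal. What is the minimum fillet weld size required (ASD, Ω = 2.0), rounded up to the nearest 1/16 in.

E70XX → F_EXX = 70 ksi.
Total weld length L = 25 in.
Required throat t_e = P × Ω / (0.6 F_EXX × L) = 153 × 2.0 / (0.6 × 70 × 25) = 0.2914 in.
Required leg w = t_e / 0.707 = 0.4122 in → use 7/16 in.

w = 7/16 in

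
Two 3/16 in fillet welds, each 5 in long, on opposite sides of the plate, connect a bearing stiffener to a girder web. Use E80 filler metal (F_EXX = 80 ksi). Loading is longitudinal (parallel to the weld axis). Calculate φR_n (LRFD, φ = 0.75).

φR_n ≈ 47.7 kip

Effective throat t_e = 0.707 × 0.1875 = 0.1326 in.
Total length L = 10 in; A_we = 0.1326 × 10 = 1.326 in².
F_nw = 0.6 F_EXX = 0.6 × 80 = 48 ksi.
φR_n = 0.75 × 48 × 1.326 = 47.72 kip.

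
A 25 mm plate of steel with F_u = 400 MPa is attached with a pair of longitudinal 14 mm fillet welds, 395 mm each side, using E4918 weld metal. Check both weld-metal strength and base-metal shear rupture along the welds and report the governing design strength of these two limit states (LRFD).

φR_n ≈ 1720 kN (weld metal governs)

E49XX → F_EXX = 490 MPa.
t_e = 0.707 × 14 = 9.898 mm; L = 790 mm.
Weld metal: φR_n = 0.75 × 0.6 × 490 × 9.898 × 790 × 10⁻³ = 1724 kN.
Base metal (shear rupture): φR_n = 0.75 × 0.6 × 400 × 25 × 790 × 10⁻³ = 3555 kN.
Governing: weld metal.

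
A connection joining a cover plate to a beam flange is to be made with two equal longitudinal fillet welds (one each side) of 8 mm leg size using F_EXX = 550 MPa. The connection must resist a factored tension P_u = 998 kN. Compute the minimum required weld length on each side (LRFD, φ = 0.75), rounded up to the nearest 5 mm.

L = 360 mm on each side

Throat t_e = 0.707 × 8 = 5.656 mm.
φr_n = 0.75 × 0.6 × 550 × 5.656 × 10⁻³ = 1.4 kN/mm.
L_req = P_u / φr_n = 998 / 1.4 = 712.9 mm total.
Per side: 712.9 / 2 = 356.5 mm.
Round up → use L = 360 mm on each side.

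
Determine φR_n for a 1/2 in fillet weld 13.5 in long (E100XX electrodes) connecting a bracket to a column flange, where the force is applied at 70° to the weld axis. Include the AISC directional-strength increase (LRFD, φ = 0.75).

φR_n ≈ 313 kips

E100XX → F_EXX = 100 ksi.
t_e = 0.707 × 0.5 = 0.3535 in; A_we = 0.3535 × 13.5 = 4.772 in².
Directional factor: 1.0 + 0.5 sin^1.5(70°) = 1.455.
F_nw = 0.6 × 100 × 1.455 = 87.33 ksi.
φR_n = 0.75 × 87.33 × 4.772 = 312.6 kips.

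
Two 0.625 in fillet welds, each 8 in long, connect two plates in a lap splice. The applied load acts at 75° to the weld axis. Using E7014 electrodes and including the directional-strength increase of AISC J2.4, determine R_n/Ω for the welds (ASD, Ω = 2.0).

R_n/Ω ≈ 219 kips

E70XX → F_EXX = 70 ksi.
t_e = 0.707 × 0.625 = 0.4419 in; A_we = 0.4419 × 16 = 7.07 in².
Directional factor: 1.0 + 0.5 sin^1.5(75°) = 1.475.
F_nw = 0.6 × 70 × 1.475 = 61.94 ksi.
R_n/Ω = (61.94 × 7.07) / 2.0 = 218.9 kips.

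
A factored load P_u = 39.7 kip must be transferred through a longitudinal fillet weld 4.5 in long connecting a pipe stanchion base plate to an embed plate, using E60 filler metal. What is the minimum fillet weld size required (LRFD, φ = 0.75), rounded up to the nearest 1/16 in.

w = 1/2 in

E60XX → F_EXX = 60 ksi.
Total weld length L = 4.5 in.
Required throat t_e = P_u / (φ × 0.6 F_EXX × L) = 39.7 / (0.75 × 0.6 × 60 × 4.5) = 0.3267 in.
Required leg w = t_e / 0.707 = 0.4622 in → use 1/2 in.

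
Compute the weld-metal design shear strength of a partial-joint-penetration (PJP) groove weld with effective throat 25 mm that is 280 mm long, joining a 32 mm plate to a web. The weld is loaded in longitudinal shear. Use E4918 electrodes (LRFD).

E49XX → F_EXX = 490 MPa.
Effective throat (given) t_e = 25 mm.
A_we = 25 × 280 = 7000 mm².
F_nw = 0.6 F_EXX = 294 MPa.
φR_n = 0.75 × 294 × 7000 × 10⁻³ = 1544 kN.

φR_n ≈ 1540 kN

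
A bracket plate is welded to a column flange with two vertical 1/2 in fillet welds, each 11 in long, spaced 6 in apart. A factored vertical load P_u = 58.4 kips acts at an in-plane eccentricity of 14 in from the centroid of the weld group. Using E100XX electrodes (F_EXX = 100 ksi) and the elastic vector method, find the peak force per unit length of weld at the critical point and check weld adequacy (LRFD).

f_max ≈ 13.7 kip/in; adequate

Total weld length L_w = 22 in. Treat welds as unit-width lines.
Polar moment about centroid: J = 2[d³/12 + d(b/2)²] = 2[11³/12 + 11×3²] = 419.8 in³.
Direct shear f_v = P/L_w = 58.4 / 22 = 2.655 kip/in (vertical).
Torsion M = P·e = 58.4 × 14 = 817.6 kip·in.
Critical point at (x, y) = (3, 5.5) from centroid. f_tx = M·y/J = 10.71 kip/in; f_ty = M·x/J = 5.842 kip/in.
Resultant f_max = √[f_tx² + (f_v + f_ty)²] = √[10.71² + (2.655 + 5.842)²] = 13.67 kip/in.
Capacity per unit length: φr_n = 0.75 × 0.6 × 100 × (0.707 × 0.5) = 15.91 kip/in.
13.67 ≤ 15.91 → adequate.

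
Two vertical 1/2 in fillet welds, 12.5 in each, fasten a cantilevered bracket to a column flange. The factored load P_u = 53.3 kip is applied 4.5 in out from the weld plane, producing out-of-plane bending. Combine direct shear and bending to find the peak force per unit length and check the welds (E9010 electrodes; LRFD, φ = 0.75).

f_max ≈ 5.07 kip/in; adequate

E90XX → F_EXX = 90 ksi.
L_w = 2 × 12.5 = 25 in; section modulus (unit throat) S = 2 × L²/6 = 52.08 in².
Direct shear f_v = P/L_w = 53.3/25 = 2.132 kip/in.
Moment M = P × e = 53.3 × 4.5 = 239.85 kip·in; bending f_b = M/S = 4.605 kip/in.
f_max = √(f_v² + f_b²) = √(2.132² + 4.605²) = 5.075 kip/in.
φr_n = 0.75 × 0.6 × 90 × (0.707 × 0.5) = 14.32 kip/in → adequate.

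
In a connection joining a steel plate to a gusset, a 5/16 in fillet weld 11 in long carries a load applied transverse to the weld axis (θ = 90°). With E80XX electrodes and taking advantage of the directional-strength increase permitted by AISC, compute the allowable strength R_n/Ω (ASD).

E80XX → F_EXX = 80 ksi.
t_e = 0.707 × 0.3125 = 0.2209 in; A_we = 0.2209 × 11 = 2.43 in².
Directional factor: 1.0 + 0.5 sin^1.5(90°) = 1.5.
F_nw = 0.6 × 80 × 1.5 = 72 ksi.
R_n/Ω = (72 × 2.43) / 2.0 = 87.49 kip.

R_n/Ω ≈ 87.5 kip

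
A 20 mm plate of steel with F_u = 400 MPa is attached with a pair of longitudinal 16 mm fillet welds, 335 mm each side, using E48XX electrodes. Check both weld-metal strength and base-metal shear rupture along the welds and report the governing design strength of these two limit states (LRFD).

φR_n ≈ 1640 kN (weld metal governs)

E48XX → F_EXX = 480 MPa.
t_e = 0.707 × 16 = 11.31 mm; L = 670 mm.
Weld metal: φR_n = 0.75 × 0.6 × 480 × 11.31 × 670 × 10⁻³ = 1637 kN.
Base metal (shear rupture): φR_n = 0.75 × 0.6 × 400 × 20 × 670 × 10⁻³ = 2412 kN.
Governing: weld metal.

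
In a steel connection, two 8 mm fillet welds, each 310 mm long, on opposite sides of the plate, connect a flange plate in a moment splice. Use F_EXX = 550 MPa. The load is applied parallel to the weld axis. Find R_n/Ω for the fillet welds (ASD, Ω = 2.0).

Effective throat t_e = 0.707 × 8 = 5.656 mm.
Total length L = 620 mm; A_we = 5.656 × 620 = 3507 mm².
F_nw = 0.6 F_EXX = 0.6 × 550 = 330 MPa.
R_n = 330 × 3507 × 10⁻³ = 1157 kN; R_n/Ω = 1157/2.0 = 578.6 kN.

R_n/Ω ≈ 579 kN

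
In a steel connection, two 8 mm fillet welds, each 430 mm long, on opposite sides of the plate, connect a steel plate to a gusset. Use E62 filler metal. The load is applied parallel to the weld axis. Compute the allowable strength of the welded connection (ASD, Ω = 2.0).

R_n/Ω ≈ 905 kN

E62XX → F_EXX = 620 MPa.
Effective throat t_e = 0.707 × 8 = 5.656 mm.
Total length L = 860 mm; A_we = 5.656 × 860 = 4864 mm².
F_nw = 0.6 F_EXX = 0.6 × 620 = 372 MPa.
R_n = 372 × 4864 × 10⁻³ = 1809 kN; R_n/Ω = 1809/2.0 = 904.7 kN.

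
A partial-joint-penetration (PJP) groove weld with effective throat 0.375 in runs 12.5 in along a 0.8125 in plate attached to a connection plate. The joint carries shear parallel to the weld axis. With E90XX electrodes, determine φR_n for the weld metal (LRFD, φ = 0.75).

φR_n ≈ 190 kips

E90XX → F_EXX = 90 ksi.
Effective throat (given) t_e = 0.375 in.
A_we = 0.375 × 12.5 = 4.688 in².
F_nw = 0.6 F_EXX = 54 ksi.
φR_n = 0.75 × 54 × 4.688 = 189.8 kips.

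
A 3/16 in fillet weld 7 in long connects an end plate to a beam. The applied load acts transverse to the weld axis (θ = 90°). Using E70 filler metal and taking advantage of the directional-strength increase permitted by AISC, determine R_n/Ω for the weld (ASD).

R_n/Ω ≈ 29.2 kip

E70XX → F_EXX = 70 ksi.
t_e = 0.707 × 0.1875 = 0.1326 in; A_we = 0.1326 × 7 = 0.9279 in².
Directional factor: 1.0 + 0.5 sin^1.5(90°) = 1.5.
F_nw = 0.6 × 70 × 1.5 = 63 ksi.
R_n/Ω = (63 × 0.9279) / 2.0 = 29.23 kip.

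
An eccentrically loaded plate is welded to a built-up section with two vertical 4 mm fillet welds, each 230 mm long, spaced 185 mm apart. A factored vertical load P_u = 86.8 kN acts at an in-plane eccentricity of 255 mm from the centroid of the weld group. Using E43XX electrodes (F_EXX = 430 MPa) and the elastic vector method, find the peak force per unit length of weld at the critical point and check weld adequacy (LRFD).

f_max ≈ 682 N/mm; NOT adequate

Total weld length L_w = 460 mm. Treat welds as unit-width lines.
Polar moment about centroid: J = 2[d³/12 + d(b/2)²] = 2[230³/12 + 230×92.5²] = 5964000 mm³.
Direct shear f_v = P/L_w = 86.8×10³ / 460 = 188.7 N/mm (vertical).
Torsion M = P·e = 86.8×10³ × 255 = 22134000 N·mm.
Critical point at (x, y) = (92.5, 115) from centroid. f_tx = M·y/J = 426.8 N/mm; f_ty = M·x/J = 343.3 N/mm.
Resultant f_max = √[f_tx² + (f_v + f_ty)²] = √[426.8² + (188.7 + 343.3)²] = 682.1 N/mm.
Capacity per unit length: φr_n = 0.75 × 0.6 × 430 × (0.707 × 4) = 547.2 N/mm.
682.1 > 547.2 → NOT adequate.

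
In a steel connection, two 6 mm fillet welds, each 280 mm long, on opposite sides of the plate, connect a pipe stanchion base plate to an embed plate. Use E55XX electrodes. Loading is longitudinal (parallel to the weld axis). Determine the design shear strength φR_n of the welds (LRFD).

φR_n ≈ 588 kN

E55XX → F_EXX = 550 MPa.
Effective throat t_e = 0.707 × 6 = 4.242 mm.
Total length L = 560 mm; A_we = 4.242 × 560 = 2376 mm².
F_nw = 0.6 F_EXX = 0.6 × 550 = 330 MPa.
φR_n = 0.75 × 330 × 2376 × 10⁻³ = 587.9 kN.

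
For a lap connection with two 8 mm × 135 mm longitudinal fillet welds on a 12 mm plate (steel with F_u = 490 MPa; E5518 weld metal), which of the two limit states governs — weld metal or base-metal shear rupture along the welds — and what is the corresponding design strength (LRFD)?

E55XX → F_EXX = 550 MPa.
t_e = 0.707 × 8 = 5.656 mm; L = 270 mm.
Weld metal: φR_n = 0.75 × 0.6 × 550 × 5.656 × 270 × 10⁻³ = 378 kN.
Base metal (shear rupture): φR_n = 0.75 × 0.6 × 490 × 12 × 270 × 10⁻³ = 714.4 kN.
Governing: weld metal.

φR_n ≈ 378 kN (weld metal governs)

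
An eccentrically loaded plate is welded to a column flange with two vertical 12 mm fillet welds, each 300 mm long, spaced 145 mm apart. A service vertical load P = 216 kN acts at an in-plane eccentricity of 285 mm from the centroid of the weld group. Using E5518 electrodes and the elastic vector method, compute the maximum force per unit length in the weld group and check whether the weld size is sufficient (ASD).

E55XX → F_EXX = 550 MPa.
Total weld length L_w = 600 mm. Treat welds as unit-width lines.
Polar moment about centroid: J = 2[d³/12 + d(b/2)²] = 2[300³/12 + 300×72.5²] = 7654000 mm³.
Direct shear f_v = P/L_w = 216×10³ / 600 = 360 N/mm (vertical).
Torsion M = P·e = 216×10³ × 285 = 61560000 N·mm.
Critical point at (x, y) = (72.5, 150) from centroid. f_tx = M·y/J = 1206 N/mm; f_ty = M·x/J = 583.1 N/mm.
Resultant f_max = √[f_tx² + (f_v + f_ty)²] = √[1206² + (360 + 583.1)²] = 1531 N/mm.
Capacity per unit length: r_n/Ω = (1/2.0) × 0.6 × 550 × (0.707 × 12) = 1400 N/mm.
1531 > 1400 → NOT adequate.

f_max ≈ 1530 N/mm; NOT adequate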